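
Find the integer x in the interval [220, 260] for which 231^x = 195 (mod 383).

Compute 231^220 mod 383 = 98, then multiply by 231 repeatedly:
  231^220=98  231^221=41  231^222=279  231^223=105  231^224=126
  231^225=381  231^226=304  231^227=135  231^228=162  231^229=271
  231^230=172  231^231=283  231^232=263  231^233=239  231^234=57
  231^235=145  231^236=174  231^237=362  231^238=128  231^239=77
  231^240=169  231^241=356  231^242=274  231^243=99  231^244=272
  231^245=20  231^246=24  231^247=182  231^248=295  231^249=354
  231^250=195
Found 195 at exponent 250.

250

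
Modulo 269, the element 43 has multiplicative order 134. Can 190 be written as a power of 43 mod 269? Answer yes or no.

yes

190 ∈ ⟨43⟩ iff 190^134 ≡ 1 (mod 269), since |⟨43⟩| = 134.
190^134 mod 269 = 1.
Since 1 = 1, 190 lies in the subgroup.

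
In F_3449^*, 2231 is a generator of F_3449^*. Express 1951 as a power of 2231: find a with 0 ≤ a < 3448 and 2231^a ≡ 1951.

369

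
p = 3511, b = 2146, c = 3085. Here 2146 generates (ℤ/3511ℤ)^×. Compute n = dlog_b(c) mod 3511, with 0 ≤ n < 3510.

1197

Baby-step giant-step with m = ceil(sqrt(3510)) = 60.
Baby table (2146^j mod 3511 for j=0..59):
  0:1  1:2146  2:2395  3:3077  4:2562  5:3337  6:2273  7:1079
  8:1785  9:109  10:2188  11:1241  12:1848  13:1889  14:2100  15:1987
  16:1748  17:1460  18:1348  19:3255  20:1851  21:1305  22:2263  23:685
  24:2412  25:938  26:1145  27:2981  28:184  29:1632  30:1805  31:897
  32:934  33:3094  34:423  35:1920  36:1917  37:2501  38:2338  39:129
  40:2976  41:3498  42:190  43:464  44:2131  45:1804  46:2262  47:2050
  48:17  49:1372  50:2094  51:3155  52:1422  53:553  54:20  55:788
  56:2257  57:1853  58:2086  59:31
Giant step factor: 2146^(-60) ≡ 1343 (mod 3511).
Scan 3085·1343^i mod 3511 for i = 0, 1, …:
  i=0: 3085   i=1: 175   i=2: 3299   i=3: 3186
  i=4: 2400   i=5: 102   i=6: 57   i=7: 2820
  i=8: 2402   i=9: 2788     …   i=18: 1468
  i=19: 1853
Match at i=19, j=57: n = 19·60 + 57 = 1197.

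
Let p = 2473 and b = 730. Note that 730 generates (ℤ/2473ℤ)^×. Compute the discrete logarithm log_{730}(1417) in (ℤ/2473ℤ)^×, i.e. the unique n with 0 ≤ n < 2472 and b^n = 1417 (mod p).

Baby-step giant-step with m = ceil(sqrt(2472)) = 50.
Baby table (730^j mod 2473 for j=0..49):
  0:1  1:730  2:1205  3:1735  4:374  5:990  6:584  7:964
  8:1388  9:1783  10:792  11:1951  12:2255  13:1605  14:1921  15:139
  16:77  17:1804  18:1284  19:53  20:1595  21:2040  22:454  23:38
  24:537  25:1276  26:1632  27:1847  28:525  29:2408  30:2010  31:811
  32:983  33:420  34:2421  35:1608  36:1638  37:1281  38:336  39:453
  40:1781  41:1805  42:2014  43:1258  44:857  45:2414  46:1444  47:622
  48:1501  49:191
Giant step factor: 730^(-50) ≡ 1226 (mod 2473).
Scan 1417·1226^i mod 2473 for i = 0, 1, …:
  i=0: 1417   i=1: 1196   i=2: 2280   i=3: 790
  i=4: 1597   i=5: 1779   i=6: 2341   i=7: 1386
  i=8: 285   i=9: 717     …   i=43: 231
  i=44: 1284
Match at i=44, j=18: n = 44·50 + 18 = 2218.

2218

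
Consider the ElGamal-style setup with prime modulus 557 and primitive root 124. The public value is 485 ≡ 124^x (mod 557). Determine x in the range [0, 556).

Baby-step giant-step with m = ceil(sqrt(556)) = 24.
Baby table (124^j mod 557 for j=0..23):
  0:1  1:124  2:337  3:13  4:498  5:482  6:169  7:347
  8:139  9:526  10:55  11:136  12:154  13:158  14:97  15:331
  16:383  17:147  18:404  19:523  20:240  21:239  22:115  23:335
Giant step factor: 124^(-24) ≡ 493 (mod 557).
Scan 485·493^i mod 557 for i = 0, 1, …:
  i=0: 485   i=1: 152   i=2: 298   i=3: 423
  i=4: 221   i=5: 338   i=6: 91   i=7: 303
  i=8: 103   i=9: 92   i=10: 239
Match at i=10, j=21: x = 10·24 + 21 = 261.

261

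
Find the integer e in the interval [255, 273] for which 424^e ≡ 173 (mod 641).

Compute 424^255 mod 641 = 243, then multiply by 424 repeatedly:
  424^255=243  424^256=472  424^257=136  424^258=615  424^259=514
  424^260=637  424^261=227  424^262=98  424^263=528  424^264=163
  424^265=525  424^266=173
Found 173 at exponent 266.

266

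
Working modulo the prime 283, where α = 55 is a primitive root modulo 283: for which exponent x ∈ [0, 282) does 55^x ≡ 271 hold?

166

Baby-step giant-step with m = ceil(sqrt(282)) = 17.
Baby table (55^j mod 283 for j=0..16):
  0:1  1:55  2:195  3:254  4:103  5:5  6:275  7:126
  8:138  9:232  10:25  11:243  12:64  13:124  14:28  15:125
  16:83
Giant step factor: 55^(-17) ≡ 153 (mod 283).
Scan 271·153^i mod 283 for i = 0, 1, …:
  i=0: 271   i=1: 145   i=2: 111   i=3: 3
  i=4: 176   i=5: 43   i=6: 70   i=7: 239
  i=8: 60   i=9: 124
Match at i=9, j=13: x = 9·17 + 13 = 166.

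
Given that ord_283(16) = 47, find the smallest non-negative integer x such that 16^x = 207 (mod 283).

21

Successive powers of 16 modulo 283:
  16^0=1  16^1=16  16^2=256  16^3=134  16^4=163  16^5=61
  16^6=127  16^7=51  16^8=250  16^9=38  16^10=42  16^11=106
  16^12=281  16^13=251  16^14=54  16^15=15  16^16=240  16^17=161
  16^18=29  16^19=181  16^20=66  16^21=207
So 16^21 ≡ 207 (mod 283), giving x = 21.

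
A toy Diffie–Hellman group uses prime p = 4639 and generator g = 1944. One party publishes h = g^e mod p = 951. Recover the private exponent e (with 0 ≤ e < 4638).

Baby-step giant-step with m = ceil(sqrt(4638)) = 69.
Baby table (1944^j mod 4639 for j=0..68):
  0:1  1:1944  2:2990  3:4532  4:747  5:161  6:2171  7:3573
  8:1329  9:4292  10:2726  11:1606  12:17  13:575  14:4440  15:2820
  16:3421  17:2737  18:4434  19:434  20:4037  21:3379  22:4591  23:4107
  24:289  25:497  26:1256  27:1550  28:2489  29:139  30:1154  31:2739
  32:3683  33:1775  34:3823  35:234  36:274  37:3810  38:2796  39:3155
  40:562  41:2363  42:1062  43:173  44:2304  45:2341  46:45  47:3978
  48:19  49:4463  50:1142  51:2606  52:276  53:3059  54:4137  55:2941
  56:2056  57:2685  58:765  59:2680  60:323  61:1647  62:858  63:2551
  64:53  65:974  66:744  67:3607  68:2479
Giant step factor: 1944^(-69) ≡ 3294 (mod 4639).
Scan 951·3294^i mod 4639 for i = 0, 1, …:
  i=0: 951   i=1: 1269   i=2: 347   i=3: 1824
  i=4: 751   i=5: 1207   i=6: 235   i=7: 4016
  i=8: 2915   i=9: 3919     …   i=34: 2271
  i=35: 2606
Match at i=35, j=51: e = 35·69 + 51 = 2466.

2466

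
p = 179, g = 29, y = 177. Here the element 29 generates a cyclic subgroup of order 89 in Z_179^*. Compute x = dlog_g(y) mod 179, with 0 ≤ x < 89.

43

Baby-step giant-step with m = ceil(sqrt(89)) = 10.
Baby table (29^j mod 179 for j=0..9):
  0:1  1:29  2:125  3:45  4:52  5:76  6:56  7:13
  8:19  9:14
Giant step factor: 29^(-10) ≡ 138 (mod 179).
Scan 177·138^i mod 179 for i = 0, 1, …:
  i=0: 177   i=1: 82   i=2: 39   i=3: 12
  i=4: 45
Match at i=4, j=3: x = 4·10 + 3 = 43.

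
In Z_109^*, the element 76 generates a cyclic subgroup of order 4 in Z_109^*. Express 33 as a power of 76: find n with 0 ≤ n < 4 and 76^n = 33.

Successive powers of 76 modulo 109:
  76^0=1  76^1=76  76^2=108  76^3=33
So 76^3 ≡ 33 (mod 109), giving n = 3.

3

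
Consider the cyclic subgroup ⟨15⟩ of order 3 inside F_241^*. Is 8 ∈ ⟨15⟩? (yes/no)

no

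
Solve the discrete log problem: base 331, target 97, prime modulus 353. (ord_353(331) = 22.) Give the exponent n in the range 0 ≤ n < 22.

Successive powers of 331 modulo 353:
  331^0=1  331^1=331  331^2=131  331^3=295  331^4=217  331^5=168
  331^6=187  331^7=122  331^8=140  331^9=97
So 331^9 ≡ 97 (mod 353), giving n = 9.

9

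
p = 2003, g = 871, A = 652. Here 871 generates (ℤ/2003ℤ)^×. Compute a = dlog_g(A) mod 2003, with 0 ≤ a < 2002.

Baby-step giant-step with m = ceil(sqrt(2002)) = 45.
Baby table (871^j mod 2003 for j=0..44):
  0:1  1:871  2:1507  3:632  4:1650  5:999  6:827  7:1240
  8:423  9:1884  10:507  11:937  12:906  13:1947  14:1299  15:1737
  16:662  17:1741  18:140  19:1760  20:665  21:348  22:655  23:1653
  24:1609  25:1342  26:1133  27:1367  28:875  29:985  30:651  31:172
  32:1590  33:817  34:542  35:1377  36:1573  37:31  38:962  39:648
  40:1565  41:1075  42:924  43:1601  44:383
Giant step factor: 871^(-45) ≡ 1039 (mod 2003).
Scan 652·1039^i mod 2003 for i = 0, 1, …:
  i=0: 652   i=1: 414   i=2: 1504   i=3: 316
  i=4: 1835   i=5: 1712   i=6: 104   i=7: 1897
  i=8: 31
Match at i=8, j=37: a = 8·45 + 37 = 397.

397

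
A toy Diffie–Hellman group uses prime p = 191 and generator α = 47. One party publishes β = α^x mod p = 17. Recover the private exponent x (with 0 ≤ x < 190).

146

Baby-step giant-step with m = ceil(sqrt(190)) = 14.
Baby table (47^j mod 191 for j=0..13):
  0:1  1:47  2:108  3:110  4:13  5:38  6:67  7:93
  8:169  9:112  10:107  11:63  12:96  13:119
Giant step factor: 47^(-14) ≡ 46 (mod 191).
Scan 17·46^i mod 191 for i = 0, 1, …:
  i=0: 17   i=1: 18   i=2: 64   i=3: 79
  i=4: 5   i=5: 39   i=6: 75   i=7: 12
  i=8: 170   i=9: 180   i=10: 67
Match at i=10, j=6: x = 10·14 + 6 = 146.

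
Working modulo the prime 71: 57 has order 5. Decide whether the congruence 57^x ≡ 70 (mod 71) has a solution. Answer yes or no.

no

⟨57⟩ has order 5; its elements mod 71 are {1, 5, 25, 54, 57}.
70 is not in this set.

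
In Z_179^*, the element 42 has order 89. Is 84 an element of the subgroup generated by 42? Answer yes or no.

84 ∈ ⟨42⟩ iff 84^89 ≡ 1 (mod 179), since |⟨42⟩| = 89.
84^89 mod 179 = 178.
Since 178 ≠ 1, 84 does not lie in the subgroup.

no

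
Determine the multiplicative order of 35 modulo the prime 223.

222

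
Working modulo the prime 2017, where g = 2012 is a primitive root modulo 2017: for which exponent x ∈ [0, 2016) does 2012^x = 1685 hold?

Baby-step giant-step with m = ceil(sqrt(2016)) = 45.
Baby table (2012^j mod 2017 for j=0..44):
  0:1  1:2012  2:25  3:1892  4:625  5:909  6:1506  7:538
  8:1344  9:1348  10:1328  11:1428  12:928  13:1411  14:1013  15:986
  16:1121  17:446  18:1804  19:1065  20:726  21:404  22:2014  23:15
  24:1942  25:375  26:142  27:1307  28:1533  29:403  30:2  31:2007
  32:50  33:1767  34:1250  35:1818  36:995  37:1076  38:671  39:679
  40:639  41:839  42:1856  43:805  44:9
Giant step factor: 2012^(-45) ≡ 1255 (mod 2017).
Scan 1685·1255^i mod 2017 for i = 0, 1, …:
  i=0: 1685   i=1: 859   i=2: 967   i=3: 1368
  i=4: 373   i=5: 171   i=6: 803   i=7: 1282
  i=8: 1361   i=9: 1673     …   i=20: 1049
  i=21: 1411
Match at i=21, j=13: x = 21·45 + 13 = 958.

958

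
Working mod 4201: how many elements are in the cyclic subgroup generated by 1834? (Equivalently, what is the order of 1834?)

The order of 1834 must divide p − 1 = 4200 = 2^3 · 3 · 5^2 · 7.
Divisors: 1, 2, 3, 4, 5, 6, 7, 8, 10, 12, 14, 15, 20, 21, 24, 25, 28, 30, 35, 40, 42, 50, 56, 60, 70, 75, 84, 100, 105, 120, 140, 150, 168, 175, 200, 210, 280, 300, 350, 420, 525, 600, 700, 840, 1050, 1400, 2100, 4200.
Check each in increasing order: 1834^1 ≡ 1834;  1834^2 ≡ 2756;  1834^3 ≡ 701;  1834^4 ≡ 128;  1834^5 ≡ 3697;  1834^6 ≡ 4085;  1834^7 ≡ 1507;  1834^8 ≡ 3781;  1834^10 ≡ 1956;  1834^12 ≡ 853;  1834^14 ≡ 2509;  1834^15 ≡ 1411;  1834^20 ≡ 3026;  1834^21 ≡ 163;  1834^24 ≡ 836;  1834^25 ≡ 4060;  1834^28 ≡ 1983;  1834^30 ≡ 3848;  1834^35 ≡ 1470;  1834^40 ≡ 2697;  1834^42 ≡ 1363;  1834^50 ≡ 3077;  1834^56 ≡ 153;  1834^60 ≡ 2780;  1834^70 ≡ 1586;  1834^75 ≡ 3047;  1834^84 ≡ 927;  1834^100 ≡ 3076;  1834^105 ≡ 4066;  1834^120 ≡ 2761;  1834^140 ≡ 3198;  1834^150 ≡ 4200;  1834^168 ≡ 2325;  1834^175 ≡ 141;  1834^200 ≡ 1124;  1834^210 ≡ 1421;  1834^280 ≡ 1970;  1834^300 ≡ 1.
Smallest exponent giving 1 is 300.

300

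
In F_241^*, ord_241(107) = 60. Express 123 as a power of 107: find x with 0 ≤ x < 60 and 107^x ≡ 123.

Baby-step giant-step with m = ceil(sqrt(60)) = 8.
Baby table (107^j mod 241 for j=0..7):
  0:1  1:107  2:122  3:40  4:183  5:60  6:154  7:90
Giant step factor: 107^(-8) ≡ 24 (mod 241).
Scan 123·24^i mod 241 for i = 0, 1, …:
  i=0: 123   i=1: 60
Match at i=1, j=5: x = 1·8 + 5 = 13.

13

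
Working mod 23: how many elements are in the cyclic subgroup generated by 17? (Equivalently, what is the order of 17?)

22

The order of 17 must divide p − 1 = 22 = 2 · 11.
Divisors: 1, 2, 11, 22.
Check each in increasing order: 17^1 ≡ 17;  17^2 ≡ 13;  17^11 ≡ 22;  17^22 ≡ 1.
Smallest exponent giving 1 is 22.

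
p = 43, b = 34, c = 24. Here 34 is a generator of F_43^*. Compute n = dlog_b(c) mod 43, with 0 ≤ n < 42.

20

Successive powers of 34 modulo 43:
  34^0=1  34^1=34  34^2=38  34^3=2  34^4=25  34^5=33
  34^6=4  34^7=7  34^8=23  34^9=8  34^10=14  34^11=3
  34^12=16  34^13=28  34^14=6  34^15=32  34^16=13  34^17=12
  34^18=21  34^19=26  34^20=24
So 34^20 ≡ 24 (mod 43), giving n = 20.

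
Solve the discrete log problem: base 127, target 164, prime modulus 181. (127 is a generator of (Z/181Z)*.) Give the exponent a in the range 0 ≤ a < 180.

115

Baby-step giant-step with m = ceil(sqrt(180)) = 14.
Baby table (127^j mod 181 for j=0..13):
  0:1  1:127  2:20  3:6  4:38  5:120  6:36  7:47
  8:177  9:35  10:101  11:157  12:29  13:63
Giant step factor: 127^(-14) ≡ 137 (mod 181).
Scan 164·137^i mod 181 for i = 0, 1, …:
  i=0: 164   i=1: 24   i=2: 30   i=3: 128
  i=4: 160   i=5: 19   i=6: 69   i=7: 41
  i=8: 6
Match at i=8, j=3: a = 8·14 + 3 = 115.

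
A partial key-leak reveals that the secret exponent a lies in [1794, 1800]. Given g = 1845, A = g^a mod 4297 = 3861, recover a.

Compute 1845^1794 mod 4297 = 1067, then multiply by 1845 repeatedly:
  1845^1794=1067  1845^1795=589  1845^1796=3861
Found 3861 at exponent 1796.

1796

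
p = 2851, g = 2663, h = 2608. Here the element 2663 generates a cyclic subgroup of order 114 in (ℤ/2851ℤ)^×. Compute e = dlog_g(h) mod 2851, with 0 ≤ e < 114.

Baby-step giant-step with m = ceil(sqrt(114)) = 11.
Baby table (2663^j mod 2851 for j=0..10):
  0:1  1:2663  2:1132  3:1009  4:1325  5:1788  6:274  7:2657
  8:2260  9:2770  10:973
Giant step factor: 2663^(-11) ≡ 564 (mod 2851).
Scan 2608·564^i mod 2851 for i = 0, 1, …:
  i=0: 2608   i=1: 2647   i=2: 1835   i=3: 27
  i=4: 973
Match at i=4, j=10: e = 4·11 + 10 = 54.

54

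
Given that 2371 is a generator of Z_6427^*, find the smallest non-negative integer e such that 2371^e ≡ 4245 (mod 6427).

Baby-step giant-step with m = ceil(sqrt(6426)) = 81.
Baby table (2371^j mod 6427 for j=0..80):
  0:1  1:2371  2:4443  3:500  4:2932  5:4185  6:5774  7:644
  8:3725  9:1277  10:650  11:5097  12:2227  13:3650  14:3408  15:1629
  16:6159  17:845  18:4698  19:967  20:4745  21:3145  22:1475  23:937
  24:4312  25:4822  26:5756  27:2955  28:875  29:5131  30:5717  31:464
  32:1127  33:4912  34:628  35:4351  36:886  37:5504  38:3174  39:5964
  40:1244  41:5958  42:6299  43:5008  44:3299  45:270  46:3897  47:4188
  48:33  49:1119  50:5225  51:3646  52:351  53:3138  54:4159  55:1971
  56:812  57:3579  58:2169  59:1099  60:2794  61:4764  62:3205  63:2341
  64:4010  65:2177  66:786  67:6203  68:2337  69:953  70:3686  71:5213
  72:902  73:4878  74:3565  75:1110  76:3167  77:2221  78:2278  79:2458
  80:5056
Giant step factor: 2371^(-81) ≡ 692 (mod 6427).
Scan 4245·692^i mod 6427 for i = 0, 1, …:
  i=0: 4245   i=1: 401   i=2: 1131   i=3: 4985
  i=4: 4748   i=5: 1419   i=6: 5044   i=7: 587
  i=8: 1303   i=9: 1896     …   i=44: 4792
  i=45: 6159
Match at i=45, j=16: e = 45·81 + 16 = 3661.

3661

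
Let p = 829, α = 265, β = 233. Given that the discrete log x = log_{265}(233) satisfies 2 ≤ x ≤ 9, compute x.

3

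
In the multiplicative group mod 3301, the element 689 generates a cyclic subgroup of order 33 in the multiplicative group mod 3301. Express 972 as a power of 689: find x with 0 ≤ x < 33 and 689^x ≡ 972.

29

Successive powers of 689 modulo 3301:
  689^0=1  689^1=689  689^2=2678  689^3=3184  689^4=1912  689^5=269
  689^6=485  689^7=764  689^8=1537  689^9=2673  689^10=3040  689^11=1726
  689^12=854  689^13=828  689^14=2720  689^15=2413  689^16=2154  689^17=1957
  689^18=1565  689^19=2159  689^20=2101  689^21=1751  689^22=1574  689^23=1758
  689^24=3096  689^25=698  689^26=2277  689^27=878  689^28=859  689^29=972
So 689^29 ≡ 972 (mod 3301), giving x = 29.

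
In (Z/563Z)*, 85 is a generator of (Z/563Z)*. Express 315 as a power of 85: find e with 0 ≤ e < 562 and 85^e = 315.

Baby-step giant-step with m = ceil(sqrt(562)) = 24.
Baby table (85^j mod 563 for j=0..23):
  0:1  1:85  2:469  3:455  4:391  5:18  6:404  7:560
  8:308  9:282  10:324  11:516  12:509  13:477  14:9  15:202
  16:280  17:154  18:141  19:162  20:258  21:536  22:520  23:286
Giant step factor: 85^(-24) ≡ 262 (mod 563).
Scan 315·262^i mod 563 for i = 0, 1, …:
  i=0: 315   i=1: 332   i=2: 282
Match at i=2, j=9: e = 2·24 + 9 = 57.

57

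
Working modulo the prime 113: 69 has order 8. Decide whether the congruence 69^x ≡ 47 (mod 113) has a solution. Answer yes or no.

no

47 ∈ ⟨69⟩ iff 47^8 ≡ 1 (mod 113), since |⟨69⟩| = 8.
47^8 mod 113 = 4.
Since 4 ≠ 1, 47 does not lie in the subgroup.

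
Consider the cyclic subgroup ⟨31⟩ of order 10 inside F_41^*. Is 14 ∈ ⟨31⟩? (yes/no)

no

14 ∈ ⟨31⟩ iff 14^10 ≡ 1 (mod 41), since |⟨31⟩| = 10.
14^10 mod 41 = 32.
Since 32 ≠ 1, 14 does not lie in the subgroup.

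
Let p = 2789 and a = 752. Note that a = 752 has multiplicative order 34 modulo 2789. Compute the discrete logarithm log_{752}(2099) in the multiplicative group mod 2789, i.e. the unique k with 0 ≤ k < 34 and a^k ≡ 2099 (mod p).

11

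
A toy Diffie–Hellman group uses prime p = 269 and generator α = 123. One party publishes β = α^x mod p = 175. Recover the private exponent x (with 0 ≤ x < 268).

259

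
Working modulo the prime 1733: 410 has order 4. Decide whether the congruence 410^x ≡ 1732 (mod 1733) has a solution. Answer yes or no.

yes

1732 ∈ ⟨410⟩ iff 1732^4 ≡ 1 (mod 1733), since |⟨410⟩| = 4.
1732^4 mod 1733 = 1.
Since 1 = 1, 1732 lies in the subgroup.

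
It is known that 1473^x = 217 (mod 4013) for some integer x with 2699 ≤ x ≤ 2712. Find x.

2702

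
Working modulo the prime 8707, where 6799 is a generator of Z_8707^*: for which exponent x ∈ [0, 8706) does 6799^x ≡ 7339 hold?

1921

Baby-step giant-step with m = ceil(sqrt(8706)) = 94.
Baby table (6799^j mod 8707 for j=0..93):
  0:1  1:6799  2:938  3:3938  4:437  5:2076  6:677  7:5627
  8:8122  9:1684  10:8518  11:3625  12:5565  13:4520  14:4477  15:8158
  16:2652  17:7458  18:6081  19:3883  20:893  21:2728  22:1762  23:7713
  24:7133  25:7984  26:3778  27:972  28:15  29:6208  30:5363  31:6828
  32:6555  33:5019  34:1448  35:6042  36:8639  37:7846  38:5872  39:2133
  40:5112  41:6851  42:6206  43:472  44:4952  45:7386  46:4145  47:6003
  48:4688  49:6092  50:309  51:2504  52:2511  53:6569  54:4428  55:5873
  56:225  57:6050  58:2082  59:6643  60:2548  61:5629  62:4306  63:3560
  64:7687  65:4499  66:1010  67:5874  68:7024  69:6988  70:6020  71:7080
  72:4624  73:6306  74:1226  75:2975  76:664  77:4310  78:4635  79:2732
  80:2837  81:2758  82:5471  83:1025  84:3375  85:3680  86:5109  87:3868
  88:3392  89:6072  90:3641  91:1158  92:2114  93:6536
Giant step factor: 6799^(-94) ≡ 7734 (mod 8707).
Scan 7339·7734^i mod 8707 for i = 0, 1, …:
  i=0: 7339   i=1: 7600   i=2: 6150   i=3: 6466
  i=4: 3743   i=5: 6294   i=6: 5666   i=7: 7220
  i=8: 1489   i=9: 5272     …   i=19: 5210
  i=20: 6851
Match at i=20, j=41: x = 20·94 + 41 = 1921.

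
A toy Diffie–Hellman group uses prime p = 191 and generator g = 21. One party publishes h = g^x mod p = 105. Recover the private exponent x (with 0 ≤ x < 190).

121

Baby-step giant-step with m = ceil(sqrt(190)) = 14.
Baby table (21^j mod 191 for j=0..13):
  0:1  1:21  2:59  3:93  4:43  5:139  6:54  7:179
  8:130  9:56  10:30  11:57  12:51  13:116
Giant step factor: 21^(-14) ≡ 65 (mod 191).
Scan 105·65^i mod 191 for i = 0, 1, …:
  i=0: 105   i=1: 140   i=2: 123   i=3: 164
  i=4: 155   i=5: 143   i=6: 127   i=7: 42
  i=8: 56
Match at i=8, j=9: x = 8·14 + 9 = 121.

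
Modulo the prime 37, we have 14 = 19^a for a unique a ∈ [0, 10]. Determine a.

3

Compute 19^0 mod 37 = 1, then multiply by 19 repeatedly:
  19^0=1  19^1=19  19^2=28  19^3=14
Found 14 at exponent 3.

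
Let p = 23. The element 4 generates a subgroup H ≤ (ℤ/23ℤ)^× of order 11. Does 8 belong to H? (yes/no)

yes

⟨4⟩ has order 11; its elements mod 23 are {1, 2, 3, 4, 6, 8, 9, 12, 13, 16, 18}.
8 is in this set.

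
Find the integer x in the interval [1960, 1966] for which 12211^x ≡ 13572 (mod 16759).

Compute 12211^1960 mod 16759 = 13348, then multiply by 12211 repeatedly:
  12211^1960=13348  12211^1961=11153  12211^1962=5649  12211^1963=16654  12211^1964=8288
  12211^1965=13926  12211^1966=13572
Found 13572 at exponent 1966.

1966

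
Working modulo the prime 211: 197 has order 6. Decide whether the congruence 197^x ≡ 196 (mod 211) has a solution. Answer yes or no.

⟨197⟩ has order 6; its elements mod 211 are {1, 14, 15, 196, 197, 210}.
196 is in this set.

yes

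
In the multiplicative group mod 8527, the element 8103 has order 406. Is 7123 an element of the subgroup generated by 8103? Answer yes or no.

7123 ∈ ⟨8103⟩ iff 7123^406 ≡ 1 (mod 8527), since |⟨8103⟩| = 406.
7123^406 mod 8527 = 1.
Since 1 = 1, 7123 lies in the subgroup.

yes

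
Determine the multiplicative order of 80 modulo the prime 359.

179

The order of 80 must divide p − 1 = 358 = 2 · 179.
Divisors: 1, 2, 179, 358.
Check each in increasing order: 80^1 ≡ 80;  80^2 ≡ 297;  80^179 ≡ 1.
Smallest exponent giving 1 is 179.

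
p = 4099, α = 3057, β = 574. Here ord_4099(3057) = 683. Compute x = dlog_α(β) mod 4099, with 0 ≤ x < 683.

28

Baby-step giant-step with m = ceil(sqrt(683)) = 27.
Baby table (3057^j mod 4099 for j=0..26):
  0:1  1:3057  2:3628  3:3001  4:495  5:684  6:498  7:1657
  8:3184  9:2462  10:570  11:415  12:2064  13:1287  14:3418  15:475
  16:1029  17:1720  18:3122  19:1482  20:1079  21:2907  22:67  23:3968
  24:1235  25:216  26:373
Giant step factor: 3057^(-27) ≡ 3683 (mod 4099).
Scan 574·3683^i mod 4099 for i = 0, 1, …:
  i=0: 574   i=1: 3057
Match at i=1, j=1: x = 1·27 + 1 = 28.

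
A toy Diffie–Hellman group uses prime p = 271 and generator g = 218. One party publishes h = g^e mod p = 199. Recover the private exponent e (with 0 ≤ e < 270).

51

Baby-step giant-step with m = ceil(sqrt(270)) = 17.
Baby table (218^j mod 271 for j=0..16):
  0:1  1:218  2:99  3:173  4:45  5:54  6:119  7:197
  8:128  9:262  10:206  11:193  12:69  13:137  14:56  15:13
  16:124
Giant step factor: 218^(-17) ≡ 267 (mod 271).
Scan 199·267^i mod 271 for i = 0, 1, …:
  i=0: 199   i=1: 17   i=2: 203   i=3: 1
Match at i=3, j=0: e = 3·17 + 0 = 51.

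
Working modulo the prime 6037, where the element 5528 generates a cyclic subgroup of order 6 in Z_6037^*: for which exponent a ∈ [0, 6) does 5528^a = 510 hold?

5

Successive powers of 5528 modulo 6037:
  5528^0=1  5528^1=5528  5528^2=5527  5528^3=6036  5528^4=509  5528^5=510
So 5528^5 ≡ 510 (mod 6037), giving a = 5.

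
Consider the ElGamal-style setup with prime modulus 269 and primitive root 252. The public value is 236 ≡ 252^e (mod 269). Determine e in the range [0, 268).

187

Baby-step giant-step with m = ceil(sqrt(268)) = 17.
Baby table (252^j mod 269 for j=0..16):
  0:1  1:252  2:20  3:198  4:131  5:194  6:199  7:114
  8:214  9:128  10:245  11:139  12:58  13:90  14:84  15:186
  16:66
Giant step factor: 252^(-17) ≡ 76 (mod 269).
Scan 236·76^i mod 269 for i = 0, 1, …:
  i=0: 236   i=1: 182   i=2: 113   i=3: 249
  i=4: 94   i=5: 150   i=6: 102   i=7: 220
  i=8: 42   i=9: 233   i=10: 223   i=11: 1
Match at i=11, j=0: e = 11·17 + 0 = 187.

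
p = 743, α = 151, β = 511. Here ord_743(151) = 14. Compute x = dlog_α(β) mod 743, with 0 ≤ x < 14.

Successive powers of 151 modulo 743:
  151^0=1  151^1=151  151^2=511
So 151^2 ≡ 511 (mod 743), giving x = 2.

2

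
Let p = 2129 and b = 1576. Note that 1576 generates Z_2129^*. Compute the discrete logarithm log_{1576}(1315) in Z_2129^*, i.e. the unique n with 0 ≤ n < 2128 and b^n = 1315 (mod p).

492

Baby-step giant-step with m = ceil(sqrt(2128)) = 47.
Baby table (1576^j mod 2129 for j=0..46):
  0:1  1:1576  2:1362  3:480  4:685  5:157  6:468  7:934
  8:845  9:1095  10:1230  11:1090  12:1866  13:667  14:1595  15:1500
  16:810  17:1289  18:398  19:1322  20:1310  21:1559  22:118  23:745
  24:1041  25:1286  26:2057  27:1494  28:1999  29:1633  30:1776  31:1470
  32:368  33:880  34:901  35:2062  36:858  37:293  38:1904  39:943
  40:126  41:579  42:1292  43:868  44:1150  45:621  46:1485
Giant step factor: 1576^(-47) ≡ 1782 (mod 2129).
Scan 1315·1782^i mod 2129 for i = 0, 1, …:
  i=0: 1315   i=1: 1430   i=2: 1976   i=3: 1995
  i=4: 1789   i=5: 885   i=6: 1610   i=7: 1257
  i=8: 266   i=9: 1374   i=10: 118
Match at i=10, j=22: n = 10·47 + 22 = 492.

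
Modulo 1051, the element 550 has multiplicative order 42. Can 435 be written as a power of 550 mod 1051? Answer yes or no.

435 ∈ ⟨550⟩ iff 435^42 ≡ 1 (mod 1051), since |⟨550⟩| = 42.
435^42 mod 1051 = 627.
Since 627 ≠ 1, 435 does not lie in the subgroup.

no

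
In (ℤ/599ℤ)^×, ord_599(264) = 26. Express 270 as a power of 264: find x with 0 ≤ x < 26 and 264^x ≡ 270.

12

Successive powers of 264 modulo 599:
  264^0=1  264^1=264  264^2=212  264^3=261  264^4=19  264^5=224
  264^6=434  264^7=167  264^8=361  264^9=63  264^10=459  264^11=178
  264^12=270
So 264^12 ≡ 270 (mod 599), giving x = 12.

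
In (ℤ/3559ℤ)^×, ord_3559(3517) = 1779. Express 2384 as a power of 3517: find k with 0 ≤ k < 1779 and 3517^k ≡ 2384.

1024

Baby-step giant-step with m = ceil(sqrt(1779)) = 43.
Baby table (3517^j mod 3559 for j=0..42):
  0:1  1:3517  2:1764  3:651  4:1130  5:2366  6:280  7:2476
  8:2778  9:771  10:3208  11:506  12:102  13:2834  14:1978  15:2340
  16:1372  17:2879  18:88  19:3422  20:2195  21:344  22:3347  23:1786
  24:3286  25:789  26:2452  27:227  28:1143  29:1820  30:1858  31:262
  32:3232  33:3057  34:3289  35:663  36:626  37:2180  38:974  39:1800
  40:2698  41:572  42:889
Giant step factor: 3517^(-43) ≡ 226 (mod 3559).
Scan 2384·226^i mod 3559 for i = 0, 1, …:
  i=0: 2384   i=1: 1375   i=2: 1117   i=3: 3312
  i=4: 1122   i=5: 883   i=6: 254   i=7: 460
  i=8: 749   i=9: 2001     …   i=22: 1310
  i=23: 663
Match at i=23, j=35: k = 23·43 + 35 = 1024.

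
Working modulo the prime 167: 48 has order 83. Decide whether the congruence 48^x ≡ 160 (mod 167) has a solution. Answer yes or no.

no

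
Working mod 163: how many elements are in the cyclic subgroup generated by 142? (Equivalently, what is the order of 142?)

54

The order of 142 must divide p − 1 = 162 = 2 · 3^4.
Divisors: 1, 2, 3, 6, 9, 18, 27, 54, 81, 162.
Check each in increasing order: 142^1 ≡ 142;  142^2 ≡ 115;  142^3 ≡ 30;  142^6 ≡ 85;  142^9 ≡ 105;  142^18 ≡ 104;  142^27 ≡ 162;  142^54 ≡ 1.
Smallest exponent giving 1 is 54.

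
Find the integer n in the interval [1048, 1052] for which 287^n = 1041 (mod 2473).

1052

Compute 287^1048 mod 2473 = 655, then multiply by 287 repeatedly:
  287^1048=655  287^1049=37  287^1050=727  287^1051=917  287^1052=1041
Found 1041 at exponent 1052.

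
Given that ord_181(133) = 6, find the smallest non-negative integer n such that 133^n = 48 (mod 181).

4

Successive powers of 133 modulo 181:
  133^0=1  133^1=133  133^2=132  133^3=180  133^4=48
So 133^4 ≡ 48 (mod 181), giving n = 4.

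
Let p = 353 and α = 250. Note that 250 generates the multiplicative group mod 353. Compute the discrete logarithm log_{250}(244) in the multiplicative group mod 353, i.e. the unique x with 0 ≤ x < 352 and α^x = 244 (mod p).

316

Baby-step giant-step with m = ceil(sqrt(352)) = 19.
Baby table (250^j mod 353 for j=0..18):
  0:1  1:250  2:19  3:161  4:8  5:235  6:152  7:229
  8:64  9:115  10:157  11:67  12:159  13:214  14:197  15:183
  16:213  17:300  18:164
Giant step factor: 250^(-19) ≡ 129 (mod 353).
Scan 244·129^i mod 353 for i = 0, 1, …:
  i=0: 244   i=1: 59   i=2: 198   i=3: 126
  i=4: 16   i=5: 299   i=6: 94   i=7: 124
  i=8: 111   i=9: 199     …   i=15: 149
  i=16: 159
Match at i=16, j=12: x = 16·19 + 12 = 316.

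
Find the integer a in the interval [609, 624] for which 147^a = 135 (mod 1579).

Compute 147^609 mod 1579 = 557, then multiply by 147 repeatedly:
  147^609=557  147^610=1350  147^611=1075  147^612=125  147^613=1006
  147^614=1035  147^615=561  147^616=359  147^617=666  147^618=4
  147^619=588  147^620=1170  147^621=1458  147^622=1161  147^623=135
Found 135 at exponent 623.

623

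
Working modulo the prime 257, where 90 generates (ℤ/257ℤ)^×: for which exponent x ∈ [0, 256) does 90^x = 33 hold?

253

Baby-step giant-step with m = ceil(sqrt(256)) = 16.
Baby table (90^j mod 257 for j=0..15):
  0:1  1:90  2:133  3:148  4:213  5:152  6:59  7:170
  8:137  9:251  10:231  11:230  12:140  13:7  14:116  15:160
Giant step factor: 90^(-16) ≡ 225 (mod 257).
Scan 33·225^i mod 257 for i = 0, 1, …:
  i=0: 33   i=1: 229   i=2: 125   i=3: 112
  i=4: 14   i=5: 66   i=6: 201   i=7: 250
  i=8: 224   i=9: 28     …   i=14: 56
  i=15: 7
Match at i=15, j=13: x = 15·16 + 13 = 253.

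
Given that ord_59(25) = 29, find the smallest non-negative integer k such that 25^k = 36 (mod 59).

Successive powers of 25 modulo 59:
  25^0=1  25^1=25  25^2=35  25^3=49  25^4=45  25^5=4
  25^6=41  25^7=22  25^8=19  25^9=3  25^10=16  25^11=46
  25^12=29  25^13=17  25^14=12  25^15=5  25^16=7  25^17=57
  25^18=9  25^19=48  25^20=20  25^21=28  25^22=51  25^23=36
So 25^23 ≡ 36 (mod 59), giving k = 23.

23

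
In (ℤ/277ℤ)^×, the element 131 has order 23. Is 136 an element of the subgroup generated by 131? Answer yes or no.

no

⟨131⟩ has order 23; its elements mod 277 are {1, 16, 19, 27, 30, 52, 69, 84, 131, 155, 157, 164, 169, 175, 201, 203, 211, 213, 218, 236, 256, 264, 273}.
136 is not in this set.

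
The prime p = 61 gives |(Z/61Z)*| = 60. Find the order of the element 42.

15

The order of 42 must divide p − 1 = 60 = 2^2 · 3 · 5.
Divisors: 1, 2, 3, 4, 5, 6, 10, 12, 15, 20, 30, 60.
Check each in increasing order: 42^1 ≡ 42;  42^2 ≡ 56;  42^3 ≡ 34;  42^4 ≡ 25;  42^5 ≡ 13;  42^6 ≡ 58;  42^10 ≡ 47;  42^12 ≡ 9;  42^15 ≡ 1.
Smallest exponent giving 1 is 15.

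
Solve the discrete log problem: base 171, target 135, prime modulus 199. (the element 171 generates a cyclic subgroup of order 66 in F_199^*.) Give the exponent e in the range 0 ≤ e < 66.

Baby-step giant-step with m = ceil(sqrt(66)) = 9.
Baby table (171^j mod 199 for j=0..8):
  0:1  1:171  2:187  3:137  4:144  5:147  6:63  7:27
  8:40
Giant step factor: 171^(-9) ≡ 78 (mod 199).
Scan 135·78^i mod 199 for i = 0, 1, …:
  i=0: 135   i=1: 182   i=2: 67   i=3: 52
  i=4: 76   i=5: 157   i=6: 107   i=7: 187
Match at i=7, j=2: e = 7·9 + 2 = 65.

65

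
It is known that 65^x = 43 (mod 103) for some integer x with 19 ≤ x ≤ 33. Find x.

29

Compute 65^19 mod 103 = 11, then multiply by 65 repeatedly:
  65^19=11  65^20=97  65^21=22  65^22=91  65^23=44
  65^24=79  65^25=88  65^26=55  65^27=73  65^28=7
  65^29=43
Found 43 at exponent 29.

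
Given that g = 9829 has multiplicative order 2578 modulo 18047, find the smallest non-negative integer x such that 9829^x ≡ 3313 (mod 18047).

901

Baby-step giant-step with m = ceil(sqrt(2578)) = 51.
Baby table (9829^j mod 18047 for j=0..50):
  0:1  1:9829  2:3650  3:16461  4:3814  5:4187  6:6863  7:14788
  8:714  9:15670  10:7332  11:4557  12:16146  13:11763  14:9445  15:1137
  16:4480  17:17287  18:1418  19:5238  20:14258  21:6927  22:12199  23:17750
  24:4401  25:16817  26:1820  27:4203  28:1704  29:1000  30:11432  31:4506
  32:2136  33:6083  34:96  35:5140  36:7507  37:10167  38:5204  39:4918
  40:9156  41:11982  42:14403  43:6419  44:39  45:4344  46:16021  47:10334
  48:4370  49:870  50:14999
Giant step factor: 9829^(-51) ≡ 10543 (mod 18047).
Scan 3313·10543^i mod 18047 for i = 0, 1, …:
  i=0: 3313   i=1: 8014   i=2: 13595   i=3: 2811
  i=4: 3199   i=5: 15261   i=6: 7718   i=7: 14998
  i=8: 14147   i=9: 11413     …   i=16: 16123
  i=17: 96
Match at i=17, j=34: x = 17·51 + 34 = 901.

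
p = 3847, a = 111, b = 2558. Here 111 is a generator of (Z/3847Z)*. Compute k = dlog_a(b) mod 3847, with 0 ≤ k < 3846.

Baby-step giant-step with m = ceil(sqrt(3846)) = 63.
Baby table (111^j mod 3847 for j=0..62):
  0:1  1:111  2:780  3:1946  4:574  5:2162  6:1468  7:1374
  8:2481  9:2254  10:139  11:41  12:704  13:1204  14:2846  15:452
  16:161  17:2483  18:2476  19:1699  20:86  21:1852  22:1681  23:1935
  24:3200  25:1276  26:3144  27:2754  28:1781  29:1494  30:413  31:3526
  32:2839  33:3522  34:2395  35:402  36:2305  37:1953  38:1351  39:3775
  40:3549  41:1545  42:2227  43:989  44:2063  45:2020  46:1094  47:2177
  48:3133  49:1533  50:895  51:3170  52:1793  53:2826  54:2079  55:3796
  56:2033  57:2537  58:776  59:1502  60:1301  61:2072  62:3019
Giant step factor: 111^(-63) ≡ 2354 (mod 3847).
Scan 2558·2354^i mod 3847 for i = 0, 1, …:
  i=0: 2558   i=1: 977   i=2: 3199   i=3: 1867
  i=4: 1644   i=5: 3741   i=6: 531   i=7: 3546
  i=8: 3141   i=9: 3827     …   i=44: 519
  i=45: 2227
Match at i=45, j=42: k = 45·63 + 42 = 2877.

2877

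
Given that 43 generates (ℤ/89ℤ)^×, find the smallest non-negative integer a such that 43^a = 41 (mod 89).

25

Baby-step giant-step with m = ceil(sqrt(88)) = 10.
Baby table (43^j mod 89 for j=0..9):
  0:1  1:43  2:69  3:30  4:44  5:23  6:10  7:74
  8:67  9:33
Giant step factor: 43^(-10) ≡ 71 (mod 89).
Scan 41·71^i mod 89 for i = 0, 1, …:
  i=0: 41   i=1: 63   i=2: 23
Match at i=2, j=5: a = 2·10 + 5 = 25.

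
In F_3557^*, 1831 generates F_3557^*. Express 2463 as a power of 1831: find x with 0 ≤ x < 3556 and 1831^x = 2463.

Baby-step giant-step with m = ceil(sqrt(3556)) = 60.
Baby table (1831^j mod 3557 for j=0..59):
  0:1  1:1831  2:1867  3:200  4:3386  5:3472  6:873  7:1370
  8:785  9:307  10:111  11:492  12:931  13:858  14:2361  15:1236
  16:864  17:2676  18:1767  19:2064  20:1650  21:1257  22:188  23:2756
  24:2410  25:2030  26:3422  27:1805  28:502  29:1456  30:1743  31:804
  32:3083  33:14  34:735  35:1239  36:2800  37:1163  38:2367  39:1551
  40:1395  41:319  42:741  43:1554  44:3331  45:2363  46:1341  47:1041
  48:3076  49:1425  50:1894  51:3396  52:440  53:1758  54:3370  55:2632
  56:3014  57:1727  58:3521  59:1667
Giant step factor: 1831^(-60) ≡ 930 (mod 3557).
Scan 2463·930^i mod 3557 for i = 0, 1, …:
  i=0: 2463   i=1: 3439   i=2: 527   i=3: 2801
  i=4: 1206   i=5: 1125   i=6: 492
Match at i=6, j=11: x = 6·60 + 11 = 371.

371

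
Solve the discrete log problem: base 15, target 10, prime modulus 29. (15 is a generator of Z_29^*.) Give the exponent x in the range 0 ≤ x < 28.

5

Successive powers of 15 modulo 29:
  15^0=1  15^1=15  15^2=22  15^3=11  15^4=20  15^5=10
So 15^5 ≡ 10 (mod 29), giving x = 5.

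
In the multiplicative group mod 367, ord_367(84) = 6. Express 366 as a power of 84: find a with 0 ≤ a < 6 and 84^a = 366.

Successive powers of 84 modulo 367:
  84^0=1  84^1=84  84^2=83  84^3=366
So 84^3 ≡ 366 (mod 367), giving a = 3.

3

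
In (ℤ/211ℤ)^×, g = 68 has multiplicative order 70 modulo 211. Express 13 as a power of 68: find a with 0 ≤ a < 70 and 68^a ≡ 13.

54

Baby-step giant-step with m = ceil(sqrt(70)) = 9.
Baby table (68^j mod 211 for j=0..8):
  0:1  1:68  2:193  3:42  4:113  5:88  6:76  7:104
  8:109
Giant step factor: 68^(-9) ≡ 86 (mod 211).
Scan 13·86^i mod 211 for i = 0, 1, …:
  i=0: 13   i=1: 63   i=2: 143   i=3: 60
  i=4: 96   i=5: 27   i=6: 1
Match at i=6, j=0: a = 6·9 + 0 = 54.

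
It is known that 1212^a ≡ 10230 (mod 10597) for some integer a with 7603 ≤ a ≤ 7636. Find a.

7635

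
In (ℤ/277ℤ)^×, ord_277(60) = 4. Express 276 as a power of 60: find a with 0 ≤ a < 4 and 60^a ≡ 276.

2

Successive powers of 60 modulo 277:
  60^0=1  60^1=60  60^2=276
So 60^2 ≡ 276 (mod 277), giving a = 2.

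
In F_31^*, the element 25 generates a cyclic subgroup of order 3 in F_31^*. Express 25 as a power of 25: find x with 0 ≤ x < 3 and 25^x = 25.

Successive powers of 25 modulo 31:
  25^0=1  25^1=25
So 25^1 ≡ 25 (mod 31), giving x = 1.

1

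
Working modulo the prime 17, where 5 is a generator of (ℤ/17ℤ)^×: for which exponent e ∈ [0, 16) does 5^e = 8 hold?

2

Successive powers of 5 modulo 17:
  5^0=1  5^1=5  5^2=8
So 5^2 ≡ 8 (mod 17), giving e = 2.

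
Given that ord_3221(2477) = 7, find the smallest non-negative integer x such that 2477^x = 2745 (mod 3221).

2

Successive powers of 2477 modulo 3221:
  2477^0=1  2477^1=2477  2477^2=2745
So 2477^2 ≡ 2745 (mod 3221), giving x = 2.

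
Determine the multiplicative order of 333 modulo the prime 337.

42

The order of 333 must divide p − 1 = 336 = 2^4 · 3 · 7.
Divisors: 1, 2, 3, 4, 6, 7, 8, 12, 14, 16, 21, 24, 28, 42, 48, 56, 84, 112, 168, 336.
Check each in increasing order: 333^1 ≡ 333;  333^2 ≡ 16;  333^3 ≡ 273;  333^4 ≡ 256;  333^6 ≡ 52;  333^7 ≡ 129;  333^8 ≡ 158;  333^12 ≡ 8;  333^14 ≡ 128;  333^16 ≡ 26;  333^21 ≡ 336;  333^24 ≡ 64;  333^28 ≡ 208;  333^42 ≡ 1.
Smallest exponent giving 1 is 42.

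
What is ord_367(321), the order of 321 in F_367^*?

122

The order of 321 must divide p − 1 = 366 = 2 · 3 · 61.
Divisors: 1, 2, 3, 6, 61, 122, 183, 366.
Check each in increasing order: 321^1 ≡ 321;  321^2 ≡ 281;  321^3 ≡ 286;  321^6 ≡ 322;  321^61 ≡ 366;  321^122 ≡ 1.
Smallest exponent giving 1 is 122.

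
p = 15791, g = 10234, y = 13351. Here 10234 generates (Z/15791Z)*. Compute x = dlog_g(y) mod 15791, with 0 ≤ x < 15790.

15340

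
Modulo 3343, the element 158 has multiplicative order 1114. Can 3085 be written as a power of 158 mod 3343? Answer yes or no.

3085 ∈ ⟨158⟩ iff 3085^1114 ≡ 1 (mod 3343), since |⟨158⟩| = 1114.
3085^1114 mod 3343 = 1.
Since 1 = 1, 3085 lies in the subgroup.

yes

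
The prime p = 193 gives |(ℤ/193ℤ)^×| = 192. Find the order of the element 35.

The order of 35 must divide p − 1 = 192 = 2^6 · 3.
Divisors: 1, 2, 3, 4, 6, 8, 12, 16, 24, 32, 48, 64, 96, 192.
Check each in increasing order: 35^1 ≡ 35;  35^2 ≡ 67;  35^3 ≡ 29;  35^4 ≡ 50;  35^6 ≡ 69;  35^8 ≡ 184;  35^12 ≡ 129;  35^16 ≡ 81;  35^24 ≡ 43;  35^32 ≡ 192;  35^48 ≡ 112;  35^64 ≡ 1.
Smallest exponent giving 1 is 64.

64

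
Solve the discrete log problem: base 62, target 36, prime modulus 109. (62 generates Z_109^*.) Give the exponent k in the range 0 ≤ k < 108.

Baby-step giant-step with m = ceil(sqrt(108)) = 11.
Baby table (62^j mod 109 for j=0..10):
  0:1  1:62  2:29  3:54  4:78  5:40  6:82  7:70
  8:89  9:68  10:74
Giant step factor: 62^(-11) ≡ 11 (mod 109).
Scan 36·11^i mod 109 for i = 0, 1, …:
  i=0: 36   i=1: 69   i=2: 105   i=3: 65
  i=4: 61   i=5: 17   i=6: 78
Match at i=6, j=4: k = 6·11 + 4 = 70.

70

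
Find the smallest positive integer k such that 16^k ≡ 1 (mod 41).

The order of 16 must divide p − 1 = 40 = 2^3 · 5.
Divisors: 1, 2, 4, 5, 8, 10, 20, 40.
Check each in increasing order: 16^1 ≡ 16;  16^2 ≡ 10;  16^4 ≡ 18;  16^5 ≡ 1.
Smallest exponent giving 1 is 5.

5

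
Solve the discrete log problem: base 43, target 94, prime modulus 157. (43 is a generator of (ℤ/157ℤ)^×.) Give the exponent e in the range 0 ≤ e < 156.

Baby-step giant-step with m = ceil(sqrt(156)) = 13.
Baby table (43^j mod 157 for j=0..12):
  0:1  1:43  2:122  3:65  4:126  5:80  6:143  7:26
  8:19  9:32  10:120  11:136  12:39
Giant step factor: 43^(-13) ≡ 135 (mod 157).
Scan 94·135^i mod 157 for i = 0, 1, …:
  i=0: 94   i=1: 130   i=2: 123   i=3: 120
Match at i=3, j=10: e = 3·13 + 10 = 49.

49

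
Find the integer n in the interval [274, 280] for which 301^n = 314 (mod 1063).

280

Compute 301^274 mod 1063 = 16, then multiply by 301 repeatedly:
  301^274=16  301^275=564  301^276=747  301^277=554  301^278=926
  301^279=220  301^280=314
Found 314 at exponent 280.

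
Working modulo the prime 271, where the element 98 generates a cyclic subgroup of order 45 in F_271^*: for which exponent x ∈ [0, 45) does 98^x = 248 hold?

Baby-step giant-step with m = ceil(sqrt(45)) = 7.
Baby table (98^j mod 271 for j=0..6):
  0:1  1:98  2:119  3:9  4:69  5:258  6:81
Giant step factor: 98^(-7) ≡ 247 (mod 271).
Scan 248·247^i mod 271 for i = 0, 1, …:
  i=0: 248   i=1: 10   i=2: 31   i=3: 69
Match at i=3, j=4: x = 3·7 + 4 = 25.

25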